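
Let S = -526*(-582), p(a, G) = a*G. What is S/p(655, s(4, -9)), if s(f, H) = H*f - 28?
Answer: -76533/10480 ≈ -7.3028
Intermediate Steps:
s(f, H) = -28 + H*f
p(a, G) = G*a
S = 306132
S/p(655, s(4, -9)) = 306132/(((-28 - 9*4)*655)) = 306132/(((-28 - 36)*655)) = 306132/((-64*655)) = 306132/(-41920) = 306132*(-1/41920) = -76533/10480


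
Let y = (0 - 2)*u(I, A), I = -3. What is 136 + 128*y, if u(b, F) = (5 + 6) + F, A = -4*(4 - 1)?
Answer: 392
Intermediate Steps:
A = -12 (A = -4*3 = -12)
u(b, F) = 11 + F
y = 2 (y = (0 - 2)*(11 - 12) = -2*(-1) = 2)
136 + 128*y = 136 + 128*2 = 136 + 256 = 392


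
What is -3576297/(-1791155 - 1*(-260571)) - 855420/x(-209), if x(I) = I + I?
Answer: 59581229883/29081096 ≈ 2048.8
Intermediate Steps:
x(I) = 2*I
-3576297/(-1791155 - 1*(-260571)) - 855420/x(-209) = -3576297/(-1791155 - 1*(-260571)) - 855420/(2*(-209)) = -3576297/(-1791155 + 260571) - 855420/(-418) = -3576297/(-1530584) - 855420*(-1/418) = -3576297*(-1/1530584) + 427710/209 = 3576297/1530584 + 427710/209 = 59581229883/29081096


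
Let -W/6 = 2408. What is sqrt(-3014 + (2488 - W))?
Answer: sqrt(13922) ≈ 117.99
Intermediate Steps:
W = -14448 (W = -6*2408 = -14448)
sqrt(-3014 + (2488 - W)) = sqrt(-3014 + (2488 - 1*(-14448))) = sqrt(-3014 + (2488 + 14448)) = sqrt(-3014 + 16936) = sqrt(13922)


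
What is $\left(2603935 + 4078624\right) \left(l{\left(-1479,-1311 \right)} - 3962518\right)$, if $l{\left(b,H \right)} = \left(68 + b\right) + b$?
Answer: $-26499072919072$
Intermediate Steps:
$l{\left(b,H \right)} = 68 + 2 b$
$\left(2603935 + 4078624\right) \left(l{\left(-1479,-1311 \right)} - 3962518\right) = \left(2603935 + 4078624\right) \left(\left(68 + 2 \left(-1479\right)\right) - 3962518\right) = 6682559 \left(\left(68 - 2958\right) - 3962518\right) = 6682559 \left(-2890 - 3962518\right) = 6682559 \left(-3965408\right) = -26499072919072$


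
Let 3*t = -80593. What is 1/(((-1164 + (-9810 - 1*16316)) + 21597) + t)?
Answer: -3/97672 ≈ -3.0715e-5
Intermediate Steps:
t = -80593/3 (t = (⅓)*(-80593) = -80593/3 ≈ -26864.)
1/(((-1164 + (-9810 - 1*16316)) + 21597) + t) = 1/(((-1164 + (-9810 - 1*16316)) + 21597) - 80593/3) = 1/(((-1164 + (-9810 - 16316)) + 21597) - 80593/3) = 1/(((-1164 - 26126) + 21597) - 80593/3) = 1/((-27290 + 21597) - 80593/3) = 1/(-5693 - 80593/3) = 1/(-97672/3) = -3/97672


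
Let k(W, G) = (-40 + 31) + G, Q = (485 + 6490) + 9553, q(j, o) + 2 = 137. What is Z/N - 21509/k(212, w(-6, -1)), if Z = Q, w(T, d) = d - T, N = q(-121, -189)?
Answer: 2969827/540 ≈ 5499.7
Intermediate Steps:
q(j, o) = 135 (q(j, o) = -2 + 137 = 135)
N = 135
Q = 16528 (Q = 6975 + 9553 = 16528)
Z = 16528
k(W, G) = -9 + G
Z/N - 21509/k(212, w(-6, -1)) = 16528/135 - 21509/(-9 + (-1 - 1*(-6))) = 16528*(1/135) - 21509/(-9 + (-1 + 6)) = 16528/135 - 21509/(-9 + 5) = 16528/135 - 21509/(-4) = 16528/135 - 21509*(-¼) = 16528/135 + 21509/4 = 2969827/540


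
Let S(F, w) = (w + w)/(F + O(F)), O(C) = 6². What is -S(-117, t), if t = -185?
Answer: -370/81 ≈ -4.5679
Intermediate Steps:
O(C) = 36
S(F, w) = 2*w/(36 + F) (S(F, w) = (w + w)/(F + 36) = (2*w)/(36 + F) = 2*w/(36 + F))
-S(-117, t) = -2*(-185)/(36 - 117) = -2*(-185)/(-81) = -2*(-185)*(-1)/81 = -1*370/81 = -370/81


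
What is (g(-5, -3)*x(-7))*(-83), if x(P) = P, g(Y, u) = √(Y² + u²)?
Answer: 581*√34 ≈ 3387.8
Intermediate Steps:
(g(-5, -3)*x(-7))*(-83) = (√((-5)² + (-3)²)*(-7))*(-83) = (√(25 + 9)*(-7))*(-83) = (√34*(-7))*(-83) = -7*√34*(-83) = 581*√34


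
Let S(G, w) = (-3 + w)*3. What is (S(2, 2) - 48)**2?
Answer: 2601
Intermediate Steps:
S(G, w) = -9 + 3*w
(S(2, 2) - 48)**2 = ((-9 + 3*2) - 48)**2 = ((-9 + 6) - 48)**2 = (-3 - 48)**2 = (-51)**2 = 2601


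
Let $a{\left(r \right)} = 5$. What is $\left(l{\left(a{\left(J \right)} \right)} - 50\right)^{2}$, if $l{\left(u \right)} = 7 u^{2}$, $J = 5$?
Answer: $15625$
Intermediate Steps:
$\left(l{\left(a{\left(J \right)} \right)} - 50\right)^{2} = \left(7 \cdot 5^{2} - 50\right)^{2} = \left(7 \cdot 25 - 50\right)^{2} = \left(175 - 50\right)^{2} = 125^{2} = 15625$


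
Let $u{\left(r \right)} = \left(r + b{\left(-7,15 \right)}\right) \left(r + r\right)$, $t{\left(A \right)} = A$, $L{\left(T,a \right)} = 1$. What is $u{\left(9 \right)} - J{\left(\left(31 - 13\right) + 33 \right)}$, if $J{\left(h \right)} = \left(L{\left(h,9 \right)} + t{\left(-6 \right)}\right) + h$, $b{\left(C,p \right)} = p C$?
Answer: $-1774$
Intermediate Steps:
$b{\left(C,p \right)} = C p$
$J{\left(h \right)} = -5 + h$ ($J{\left(h \right)} = \left(1 - 6\right) + h = -5 + h$)
$u{\left(r \right)} = 2 r \left(-105 + r\right)$ ($u{\left(r \right)} = \left(r - 105\right) \left(r + r\right) = \left(r - 105\right) 2 r = \left(-105 + r\right) 2 r = 2 r \left(-105 + r\right)$)
$u{\left(9 \right)} - J{\left(\left(31 - 13\right) + 33 \right)} = 2 \cdot 9 \left(-105 + 9\right) - \left(-5 + \left(\left(31 - 13\right) + 33\right)\right) = 2 \cdot 9 \left(-96\right) - \left(-5 + \left(18 + 33\right)\right) = -1728 - \left(-5 + 51\right) = -1728 - 46 = -1774$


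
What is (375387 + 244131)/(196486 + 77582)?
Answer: 103253/45678 ≈ 2.2605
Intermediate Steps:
(375387 + 244131)/(196486 + 77582) = 619518/274068 = 619518*(1/274068) = 103253/45678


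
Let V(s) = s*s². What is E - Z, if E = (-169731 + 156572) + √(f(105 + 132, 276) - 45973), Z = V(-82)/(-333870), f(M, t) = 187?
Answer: -2196973349/166935 + I*√45786 ≈ -13161.0 + 213.98*I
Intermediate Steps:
V(s) = s³
Z = 275684/166935 (Z = (-82)³/(-333870) = -551368*(-1/333870) = 275684/166935 ≈ 1.6514)
E = -13159 + I*√45786 (E = (-169731 + 156572) + √(187 - 45973) = -13159 + √(-45786) = -13159 + I*√45786 ≈ -13159.0 + 213.98*I)
E - Z = (-13159 + I*√45786) - 1*275684/166935 = (-13159 + I*√45786) - 275684/166935 = -2196973349/166935 + I*√45786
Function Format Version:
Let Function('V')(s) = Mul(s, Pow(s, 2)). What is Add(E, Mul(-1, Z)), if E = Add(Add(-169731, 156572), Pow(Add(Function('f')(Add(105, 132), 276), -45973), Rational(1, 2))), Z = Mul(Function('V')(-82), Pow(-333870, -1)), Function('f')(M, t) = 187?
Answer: Add(Rational(-2196973349, 166935), Mul(I, Pow(45786, Rational(1, 2)))) ≈ Add(-13161., Mul(213.98, I))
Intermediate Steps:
Function('V')(s) = Pow(s, 3)
Z = Rational(275684, 166935) (Z = Mul(Pow(-82, 3), Pow(-333870, -1)) = Mul(-551368, Rational(-1, 333870)) = Rational(275684, 166935) ≈ 1.6514)
E = Add(-13159, Mul(I, Pow(45786, Rational(1, 2)))) (E = Add(Add(-169731, 156572), Pow(Add(187, -45973), Rational(1, 2))) = Add(-13159, Pow(-45786, Rational(1, 2))) = Add(-13159, Mul(I, Pow(45786, Rational(1, 2)))) ≈ Add(-13159., Mul(213.98, I)))
Add(E, Mul(-1, Z)) = Add(Add(-13159, Mul(I, Pow(45786, Rational(1, 2)))), Mul(-1, Rational(275684, 166935))) = Add(Add(-13159, Mul(I, Pow(45786, Rational(1, 2)))), Rational(-275684, 166935)) = Add(Rational(-2196973349, 166935), Mul(I, Pow(45786, Rational(1, 2))))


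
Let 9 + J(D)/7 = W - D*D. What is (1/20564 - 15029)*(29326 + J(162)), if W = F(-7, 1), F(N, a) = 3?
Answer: 123004429290/53 ≈ 2.3208e+9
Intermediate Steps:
W = 3
J(D) = -42 - 7*D**2 (J(D) = -63 + 7*(3 - D*D) = -63 + 7*(3 - D**2) = -63 + (21 - 7*D**2) = -42 - 7*D**2)
(1/20564 - 15029)*(29326 + J(162)) = (1/20564 - 15029)*(29326 + (-42 - 7*162**2)) = (1/20564 - 15029)*(29326 + (-42 - 7*26244)) = -309056355*(29326 + (-42 - 183708))/20564 = -309056355*(29326 - 183750)/20564 = -309056355/20564*(-154424) = 123004429290/53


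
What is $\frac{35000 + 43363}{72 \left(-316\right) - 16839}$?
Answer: $- \frac{8707}{4399} \approx -1.9793$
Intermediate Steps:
$\frac{35000 + 43363}{72 \left(-316\right) - 16839} = \frac{78363}{-22752 - 16839} = \frac{78363}{-39591} = 78363 \left(- \frac{1}{39591}\right) = - \frac{8707}{4399}$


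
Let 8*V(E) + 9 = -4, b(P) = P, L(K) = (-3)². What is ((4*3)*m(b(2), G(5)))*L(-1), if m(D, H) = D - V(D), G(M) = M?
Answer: 783/2 ≈ 391.50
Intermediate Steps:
L(K) = 9
V(E) = -13/8 (V(E) = -9/8 + (⅛)*(-4) = -9/8 - ½ = -13/8)
m(D, H) = 13/8 + D (m(D, H) = D - 1*(-13/8) = D + 13/8 = 13/8 + D)
((4*3)*m(b(2), G(5)))*L(-1) = ((4*3)*(13/8 + 2))*9 = (12*(29/8))*9 = (87/2)*9 = 783/2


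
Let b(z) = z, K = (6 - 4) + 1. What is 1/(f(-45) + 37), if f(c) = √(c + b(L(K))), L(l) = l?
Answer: 37/1411 - I*√42/1411 ≈ 0.026223 - 0.004593*I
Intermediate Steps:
K = 3 (K = 2 + 1 = 3)
f(c) = √(3 + c) (f(c) = √(c + 3) = √(3 + c))
1/(f(-45) + 37) = 1/(√(3 - 45) + 37) = 1/(√(-42) + 37) = 1/(I*√42 + 37) = 1/(37 + I*√42)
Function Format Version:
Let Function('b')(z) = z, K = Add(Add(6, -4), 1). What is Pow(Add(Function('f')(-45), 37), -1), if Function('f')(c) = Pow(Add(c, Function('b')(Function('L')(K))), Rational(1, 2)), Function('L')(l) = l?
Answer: Add(Rational(37, 1411), Mul(Rational(-1, 1411), I, Pow(42, Rational(1, 2)))) ≈ Add(0.026223, Mul(-0.0045930, I))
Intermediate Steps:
K = 3 (K = Add(2, 1) = 3)
Function('f')(c) = Pow(Add(3, c), Rational(1, 2)) (Function('f')(c) = Pow(Add(c, 3), Rational(1, 2)) = Pow(Add(3, c), Rational(1, 2)))
Pow(Add(Function('f')(-45), 37), -1) = Pow(Add(Pow(Add(3, -45), Rational(1, 2)), 37), -1) = Pow(Add(Pow(-42, Rational(1, 2)), 37), -1) = Pow(Add(Mul(I, Pow(42, Rational(1, 2))), 37), -1) = Pow(Add(37, Mul(I, Pow(42, Rational(1, 2)))), -1)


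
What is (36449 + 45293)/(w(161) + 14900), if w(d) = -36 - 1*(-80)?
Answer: 40871/7472 ≈ 5.4699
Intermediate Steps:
w(d) = 44 (w(d) = -36 + 80 = 44)
(36449 + 45293)/(w(161) + 14900) = (36449 + 45293)/(44 + 14900) = 81742/14944 = 81742*(1/14944) = 40871/7472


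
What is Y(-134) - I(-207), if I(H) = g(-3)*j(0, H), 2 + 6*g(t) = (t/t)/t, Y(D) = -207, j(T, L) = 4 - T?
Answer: -1849/9 ≈ -205.44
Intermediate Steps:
g(t) = -⅓ + 1/(6*t) (g(t) = -⅓ + ((t/t)/t)/6 = -⅓ + (1/t)/6 = -⅓ + 1/(6*t))
I(H) = -14/9 (I(H) = ((⅙)*(1 - 2*(-3))/(-3))*(4 - 1*0) = ((⅙)*(-⅓)*(1 + 6))*(4 + 0) = ((⅙)*(-⅓)*7)*4 = -7/18*4 = -14/9)
Y(-134) - I(-207) = -207 - 1*(-14/9) = -207 + 14/9 = -1849/9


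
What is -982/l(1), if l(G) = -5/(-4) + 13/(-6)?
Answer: 11784/11 ≈ 1071.3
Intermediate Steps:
l(G) = -11/12 (l(G) = -5*(-¼) + 13*(-⅙) = 5/4 - 13/6 = -11/12)
-982/l(1) = -982/(-11/12) = -982*(-12/11) = 11784/11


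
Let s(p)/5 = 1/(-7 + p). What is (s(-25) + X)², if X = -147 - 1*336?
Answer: 239042521/1024 ≈ 2.3344e+5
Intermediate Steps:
s(p) = 5/(-7 + p)
X = -483 (X = -147 - 336 = -483)
(s(-25) + X)² = (5/(-7 - 25) - 483)² = (5/(-32) - 483)² = (5*(-1/32) - 483)² = (-5/32 - 483)² = (-15461/32)² = 239042521/1024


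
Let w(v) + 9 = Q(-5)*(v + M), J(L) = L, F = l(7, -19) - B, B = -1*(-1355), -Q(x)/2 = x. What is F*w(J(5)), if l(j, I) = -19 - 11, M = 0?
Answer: -56785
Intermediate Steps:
l(j, I) = -30
Q(x) = -2*x
B = 1355
F = -1385 (F = -30 - 1*1355 = -30 - 1355 = -1385)
w(v) = -9 + 10*v (w(v) = -9 + (-2*(-5))*(v + 0) = -9 + 10*v)
F*w(J(5)) = -1385*(-9 + 10*5) = -1385*(-9 + 50) = -1385*41 = -56785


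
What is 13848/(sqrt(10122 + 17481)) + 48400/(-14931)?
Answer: -48400/14931 + 4616*sqrt(3067)/3067 ≈ 80.109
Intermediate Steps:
13848/(sqrt(10122 + 17481)) + 48400/(-14931) = 13848/(sqrt(27603)) + 48400*(-1/14931) = 13848/((3*sqrt(3067))) - 48400/14931 = 13848*(sqrt(3067)/9201) - 48400/14931 = 4616*sqrt(3067)/3067 - 48400/14931 = -48400/14931 + 4616*sqrt(3067)/3067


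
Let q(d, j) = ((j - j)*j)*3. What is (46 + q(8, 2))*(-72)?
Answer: -3312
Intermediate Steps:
q(d, j) = 0 (q(d, j) = (0*j)*3 = 0*3 = 0)
(46 + q(8, 2))*(-72) = (46 + 0)*(-72) = 46*(-72) = -3312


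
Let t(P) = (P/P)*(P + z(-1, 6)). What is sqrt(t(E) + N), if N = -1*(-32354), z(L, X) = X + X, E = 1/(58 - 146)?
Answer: sqrt(62660554)/44 ≈ 179.91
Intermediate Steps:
E = -1/88 (E = 1/(-88) = -1/88 ≈ -0.011364)
z(L, X) = 2*X
N = 32354
t(P) = 12 + P (t(P) = (P/P)*(P + 2*6) = 1*(P + 12) = 1*(12 + P) = 12 + P)
sqrt(t(E) + N) = sqrt((12 - 1/88) + 32354) = sqrt(1055/88 + 32354) = sqrt(2848207/88) = sqrt(62660554)/44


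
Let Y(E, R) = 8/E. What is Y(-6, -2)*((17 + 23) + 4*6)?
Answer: -256/3 ≈ -85.333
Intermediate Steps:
Y(-6, -2)*((17 + 23) + 4*6) = (8/(-6))*((17 + 23) + 4*6) = (8*(-1/6))*(40 + 24) = -4/3*64 = -256/3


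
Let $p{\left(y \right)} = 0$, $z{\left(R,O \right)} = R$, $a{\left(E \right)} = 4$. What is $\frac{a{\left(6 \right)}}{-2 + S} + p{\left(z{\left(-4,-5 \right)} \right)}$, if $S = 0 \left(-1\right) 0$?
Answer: $-2$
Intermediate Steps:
$S = 0$ ($S = 0 \cdot 0 = 0$)
$\frac{a{\left(6 \right)}}{-2 + S} + p{\left(z{\left(-4,-5 \right)} \right)} = \frac{1}{-2 + 0} \cdot 4 + 0 = \frac{1}{-2} \cdot 4 + 0 = \left(- \frac{1}{2}\right) 4 + 0 = -2 + 0 = -2$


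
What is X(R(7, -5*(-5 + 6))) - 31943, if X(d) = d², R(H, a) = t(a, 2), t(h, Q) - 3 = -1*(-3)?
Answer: -31907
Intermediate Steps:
t(h, Q) = 6 (t(h, Q) = 3 - 1*(-3) = 3 + 3 = 6)
R(H, a) = 6
X(R(7, -5*(-5 + 6))) - 31943 = 6² - 31943 = 36 - 31943 = -31907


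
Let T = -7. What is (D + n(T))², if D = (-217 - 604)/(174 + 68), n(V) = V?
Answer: 6325225/58564 ≈ 108.01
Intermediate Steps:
D = -821/242 ≈ -3.3926
(D + n(T))² = (-821/242 - 7)² = (-2515/242)² = 6325225/58564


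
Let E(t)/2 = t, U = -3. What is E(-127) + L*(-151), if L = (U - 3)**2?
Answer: -5690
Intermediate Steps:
E(t) = 2*t
L = 36 (L = (-3 - 3)**2 = (-6)**2 = 36)
E(-127) + L*(-151) = 2*(-127) + 36*(-151) = -254 - 5436 = -5690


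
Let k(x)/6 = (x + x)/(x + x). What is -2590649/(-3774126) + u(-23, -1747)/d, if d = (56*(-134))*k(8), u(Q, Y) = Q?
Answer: 6484899193/9440347168 ≈ 0.68693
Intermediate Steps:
k(x) = 6 (k(x) = 6*((x + x)/(x + x)) = 6*((2*x)/((2*x))) = 6*((2*x)*(1/(2*x))) = 6*1 = 6)
d = -45024 (d = (56*(-134))*6 = -7504*6 = -45024)
-2590649/(-3774126) + u(-23, -1747)/d = -2590649/(-3774126) - 23/(-45024) = -2590649*(-1/3774126) - 23*(-1/45024) = 2590649/3774126 + 23/45024 = 6484899193/9440347168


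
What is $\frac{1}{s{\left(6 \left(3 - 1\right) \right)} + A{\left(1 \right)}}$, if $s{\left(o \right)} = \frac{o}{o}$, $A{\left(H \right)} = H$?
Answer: $\frac{1}{2} \approx 0.5$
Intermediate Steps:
$s{\left(o \right)} = 1$
$\frac{1}{s{\left(6 \left(3 - 1\right) \right)} + A{\left(1 \right)}} = \frac{1}{1 + 1} = \frac{1}{2}$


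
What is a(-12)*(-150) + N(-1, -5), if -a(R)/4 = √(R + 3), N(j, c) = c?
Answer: -5 + 1800*I ≈ -5.0 + 1800.0*I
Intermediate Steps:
a(R) = -4*√(3 + R) (a(R) = -4*√(R + 3) = -4*√(3 + R))
a(-12)*(-150) + N(-1, -5) = -4*√(3 - 12)*(-150) - 5 = -12*I*(-150) - 5 = 1800*I - 5 = -5 + 1800*I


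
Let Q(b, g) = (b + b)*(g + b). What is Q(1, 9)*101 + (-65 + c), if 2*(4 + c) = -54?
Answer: 1924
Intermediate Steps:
c = -31 (c = -4 + (½)*(-54) = -4 - 27 = -31)
Q(b, g) = 2*b*(b + g) (Q(b, g) = (2*b)*(b + g) = 2*b*(b + g))
Q(1, 9)*101 + (-65 + c) = (2*1*(1 + 9))*101 + (-65 - 31) = (2*1*10)*101 - 96 = 20*101 - 96 = 2020 - 96 = 1924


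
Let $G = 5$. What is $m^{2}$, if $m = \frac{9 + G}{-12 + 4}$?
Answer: $\frac{49}{16} \approx 3.0625$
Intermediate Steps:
$m = - \frac{7}{4}$ ($m = \frac{9 + 5}{-12 + 4} = \frac{14}{-8} = 14 \left(- \frac{1}{8}\right) = - \frac{7}{4} \approx -1.75$)
$m^{2} = \left(- \frac{7}{4}\right)^{2} = \frac{49}{16}$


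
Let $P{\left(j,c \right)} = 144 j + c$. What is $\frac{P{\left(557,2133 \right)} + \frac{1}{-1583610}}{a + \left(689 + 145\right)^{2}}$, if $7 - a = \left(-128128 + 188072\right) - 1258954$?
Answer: $\frac{130396031009}{3000264748530} \approx 0.043462$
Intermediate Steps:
$P{\left(j,c \right)} = c + 144 j$
$a = 1199017$ ($a = 7 - \left(\left(-128128 + 188072\right) - 1258954\right) = 7 - \left(59944 - 1258954\right) = 7 - -1199010 = 7 + 1199010 = 1199017$)
$\frac{P{\left(557,2133 \right)} + \frac{1}{-1583610}}{a + \left(689 + 145\right)^{2}} = \frac{\left(2133 + 144 \cdot 557\right) + \frac{1}{-1583610}}{1199017 + \left(689 + 145\right)^{2}} = \frac{\left(2133 + 80208\right) - \frac{1}{1583610}}{1199017 + 834^{2}} = \frac{82341 - \frac{1}{1583610}}{1199017 + 695556} = \frac{130396031009}{1583610 \cdot 1894573} = \frac{130396031009}{1583610} \cdot \frac{1}{1894573} = \frac{130396031009}{3000264748530}$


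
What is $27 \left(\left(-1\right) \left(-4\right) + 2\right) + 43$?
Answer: $205$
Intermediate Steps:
$27 \left(\left(-1\right) \left(-4\right) + 2\right) + 43 = 27 \left(4 + 2\right) + 43 = 27 \cdot 6 + 43 = 162 + 43 = 205$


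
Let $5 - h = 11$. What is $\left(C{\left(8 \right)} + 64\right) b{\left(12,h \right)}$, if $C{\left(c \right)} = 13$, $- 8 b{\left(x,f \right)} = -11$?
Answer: $\frac{847}{8} \approx 105.88$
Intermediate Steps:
$h = -6$ ($h = 5 - 11 = -6$)
$b{\left(x,f \right)} = \frac{11}{8}$ ($b{\left(x,f \right)} = \left(- \frac{1}{8}\right) \left(-11\right) = \frac{11}{8}$)
$\left(C{\left(8 \right)} + 64\right) b{\left(12,h \right)} = \left(13 + 64\right) \frac{11}{8} = 77 \cdot \frac{11}{8} = \frac{847}{8}$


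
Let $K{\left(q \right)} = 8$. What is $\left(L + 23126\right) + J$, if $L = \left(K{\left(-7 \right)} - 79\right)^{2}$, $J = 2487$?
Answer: $30654$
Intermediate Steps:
$L = 5041$ ($L = \left(8 - 79\right)^{2} = \left(-71\right)^{2} = 5041$)
$\left(L + 23126\right) + J = \left(5041 + 23126\right) + 2487 = 28167 + 2487 = 30654$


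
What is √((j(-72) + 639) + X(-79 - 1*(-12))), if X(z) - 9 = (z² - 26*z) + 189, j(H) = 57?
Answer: 5*√285 ≈ 84.410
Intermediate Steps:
X(z) = 198 + z² - 26*z (X(z) = 9 + ((z² - 26*z) + 189) = 9 + (189 + z² - 26*z) = 198 + z² - 26*z)
√((j(-72) + 639) + X(-79 - 1*(-12))) = √((57 + 639) + (198 + (-79 - 1*(-12))² - 26*(-79 - 1*(-12)))) = √(696 + (198 + (-79 + 12)² - 26*(-79 + 12))) = √(696 + (198 + (-67)² - 26*(-67))) = √(696 + (198 + 4489 + 1742)) = √(696 + 6429) = √7125 = 5*√285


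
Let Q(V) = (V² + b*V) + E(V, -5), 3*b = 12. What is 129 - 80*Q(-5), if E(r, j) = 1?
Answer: -351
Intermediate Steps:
b = 4 (b = (⅓)*12 = 4)
Q(V) = 1 + V² + 4*V (Q(V) = (V² + 4*V) + 1 = 1 + V² + 4*V)
129 - 80*Q(-5) = 129 - 80*(1 + (-5)² + 4*(-5)) = 129 - 80*(1 + 25 - 20) = 129 - 80*6 = 129 - 480 = -351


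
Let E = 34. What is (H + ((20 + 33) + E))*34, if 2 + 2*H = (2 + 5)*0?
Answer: 2924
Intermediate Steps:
H = -1 (H = -1 + ((2 + 5)*0)/2 = -1 + (7*0)/2 = -1 + (1/2)*0 = -1 + 0 = -1)
(H + ((20 + 33) + E))*34 = (-1 + ((20 + 33) + 34))*34 = (-1 + (53 + 34))*34 = (-1 + 87)*34 = 86*34 = 2924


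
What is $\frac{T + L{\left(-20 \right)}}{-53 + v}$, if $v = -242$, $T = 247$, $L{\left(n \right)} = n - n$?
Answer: $- \frac{247}{295} \approx -0.83729$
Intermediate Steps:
$L{\left(n \right)} = 0$
$\frac{T + L{\left(-20 \right)}}{-53 + v} = \frac{247 + 0}{-53 - 242} = \frac{247}{-295} = 247 \left(- \frac{1}{295}\right) = - \frac{247}{295}$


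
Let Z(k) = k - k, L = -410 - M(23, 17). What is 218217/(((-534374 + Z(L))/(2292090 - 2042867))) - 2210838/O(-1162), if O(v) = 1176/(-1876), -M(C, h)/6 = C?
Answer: 1830252474671/534374 ≈ 3.4250e+6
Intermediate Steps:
M(C, h) = -6*C
L = -272 (L = -410 - (-6)*23 = -410 - 1*(-138) = -410 + 138 = -272)
Z(k) = 0
O(v) = -42/67 (O(v) = 1176*(-1/1876) = -42/67)
218217/(((-534374 + Z(L))/(2292090 - 2042867))) - 2210838/O(-1162) = 218217/(((-534374 + 0)/(2292090 - 2042867))) - 2210838/(-42/67) = 218217/((-534374/249223)) - 2210838*(-67/42) = 218217/((-534374*1/249223)) + 3526813 = 218217/(-534374/249223) + 3526813 = 218217*(-249223/534374) + 3526813 = -54384695391/534374 + 3526813 = 1830252474671/534374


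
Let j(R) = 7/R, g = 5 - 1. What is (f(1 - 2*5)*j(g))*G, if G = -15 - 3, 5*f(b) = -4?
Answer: 126/5 ≈ 25.200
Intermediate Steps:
g = 4
f(b) = -⅘ (f(b) = (⅕)*(-4) = -⅘)
G = -18
(f(1 - 2*5)*j(g))*G = -28/(5*4)*(-18) = -⅘*7/4*(-18) = -7/5*(-18) = 126/5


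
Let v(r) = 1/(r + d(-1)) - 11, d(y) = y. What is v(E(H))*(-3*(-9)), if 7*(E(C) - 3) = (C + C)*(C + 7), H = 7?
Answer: -2961/10 ≈ -296.10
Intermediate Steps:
E(C) = 3 + 2*C*(7 + C)/7 (E(C) = 3 + ((C + C)*(C + 7))/7 = 3 + ((2*C)*(7 + C))/7 = 3 + (2*C*(7 + C))/7 = 3 + 2*C*(7 + C)/7)
v(r) = -11 + 1/(-1 + r) (v(r) = 1/(r - 1) - 11 = 1/(-1 + r) - 11 = -11 + 1/(-1 + r))
v(E(H))*(-3*(-9)) = ((12 - 11*(3 + 2*7 + (2/7)*7²))/(-1 + (3 + 2*7 + (2/7)*7²)))*(-3*(-9)) = ((12 - 11*(3 + 14 + (2/7)*49))/(-1 + (3 + 14 + (2/7)*49)))*27 = ((12 - 11*(3 + 14 + 14))/(-1 + (3 + 14 + 14)))*27 = ((12 - 11*31)/(-1 + 31))*27 = ((12 - 341)/30)*27 = ((1/30)*(-329))*27 = -329/30*27 = -2961/10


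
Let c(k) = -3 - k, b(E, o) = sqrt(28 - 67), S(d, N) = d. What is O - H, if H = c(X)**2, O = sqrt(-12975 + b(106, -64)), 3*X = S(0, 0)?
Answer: -9 + sqrt(-12975 + I*sqrt(39)) ≈ -8.9726 + 113.91*I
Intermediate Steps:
b(E, o) = I*sqrt(39) (b(E, o) = sqrt(-39) = I*sqrt(39))
X = 0 (X = (1/3)*0 = 0)
O = sqrt(-12975 + I*sqrt(39)) ≈ 0.0274 + 113.91*I
H = 9 (H = (-3 - 1*0)**2 = (-3 + 0)**2 = (-3)**2 = 9)
O - H = sqrt(-12975 + I*sqrt(39)) - 1*9 = sqrt(-12975 + I*sqrt(39)) - 9 = -9 + sqrt(-12975 + I*sqrt(39))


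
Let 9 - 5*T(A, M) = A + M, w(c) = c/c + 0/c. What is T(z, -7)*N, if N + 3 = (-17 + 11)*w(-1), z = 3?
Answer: -117/5 ≈ -23.400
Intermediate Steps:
w(c) = 1 (w(c) = 1 + 0 = 1)
T(A, M) = 9/5 - A/5 - M/5 (T(A, M) = 9/5 - (A + M)/5 = 9/5 + (-A/5 - M/5) = 9/5 - A/5 - M/5)
N = -9 (N = -3 + (-17 + 11)*1 = -3 - 6*1 = -3 - 6 = -9)
T(z, -7)*N = (9/5 - 1/5*3 - 1/5*(-7))*(-9) = (9/5 - 3/5 + 7/5)*(-9) = (13/5)*(-9) = -117/5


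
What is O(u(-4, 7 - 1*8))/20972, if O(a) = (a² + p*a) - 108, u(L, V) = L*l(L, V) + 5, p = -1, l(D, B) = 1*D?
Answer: 78/5243 ≈ 0.014877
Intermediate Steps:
l(D, B) = D
u(L, V) = 5 + L² (u(L, V) = L*L + 5 = L² + 5 = 5 + L²)
O(a) = -108 + a² - a (O(a) = (a² - a) - 108 = -108 + a² - a)
O(u(-4, 7 - 1*8))/20972 = (-108 + (5 + (-4)²)² - (5 + (-4)²))/20972 = (-108 + (5 + 16)² - (5 + 16))*(1/20972) = (-108 + 21² - 1*21)*(1/20972) = (-108 + 441 - 21)*(1/20972) = 312*(1/20972) = 78/5243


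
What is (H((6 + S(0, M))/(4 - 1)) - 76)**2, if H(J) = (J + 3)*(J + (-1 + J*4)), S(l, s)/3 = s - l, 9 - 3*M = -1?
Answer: 1540081/81 ≈ 19013.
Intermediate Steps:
M = 10/3 (M = 3 - 1/3*(-1) = 3 + 1/3 = 10/3 ≈ 3.3333)
S(l, s) = -3*l + 3*s (S(l, s) = 3*(s - l) = -3*l + 3*s)
H(J) = (-1 + 5*J)*(3 + J) (H(J) = (3 + J)*(J + (-1 + 4*J)) = (3 + J)*(-1 + 5*J) = (-1 + 5*J)*(3 + J))
(H((6 + S(0, M))/(4 - 1)) - 76)**2 = ((-3 + 5*((6 + (-3*0 + 3*(10/3)))/(4 - 1))**2 + 14*((6 + (-3*0 + 3*(10/3)))/(4 - 1))) - 76)**2 = ((-3 + 5*((6 + (0 + 10))/3)**2 + 14*((6 + (0 + 10))/3)) - 76)**2 = ((-3 + 5*((6 + 10)*(1/3))**2 + 14*((6 + 10)*(1/3))) - 76)**2 = ((-3 + 5*(16*(1/3))**2 + 14*(16*(1/3))) - 76)**2 = ((-3 + 5*(16/3)**2 + 14*(16/3)) - 76)**2 = ((-3 + 5*(256/9) + 224/3) - 76)**2 = ((-3 + 1280/9 + 224/3) - 76)**2 = (1925/9 - 76)**2 = (1241/9)**2 = 1540081/81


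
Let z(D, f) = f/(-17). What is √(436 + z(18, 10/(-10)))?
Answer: √126021/17 ≈ 20.882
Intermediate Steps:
z(D, f) = -f/17 (z(D, f) = f*(-1/17) = -f/17)
√(436 + z(18, 10/(-10))) = √(436 - 10/(17*(-10))) = √(436 - 10*(-1)/(17*10)) = √(436 - 1/17*(-1)) = √(436 + 1/17) = √(7413/17) = √126021/17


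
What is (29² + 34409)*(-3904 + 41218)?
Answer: 1315318500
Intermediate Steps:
(29² + 34409)*(-3904 + 41218) = (841 + 34409)*37314 = 35250*37314 = 1315318500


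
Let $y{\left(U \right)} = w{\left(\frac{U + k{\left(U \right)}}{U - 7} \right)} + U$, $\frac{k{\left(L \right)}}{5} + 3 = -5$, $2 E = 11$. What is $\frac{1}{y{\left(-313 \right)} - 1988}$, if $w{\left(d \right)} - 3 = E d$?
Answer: $- \frac{640}{1466837} \approx -0.00043631$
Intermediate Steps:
$E = \frac{11}{2}$ ($E = \frac{1}{2} \cdot 11 = \frac{11}{2} \approx 5.5$)
$k{\left(L \right)} = -40$ ($k{\left(L \right)} = -15 + 5 \left(-5\right) = -15 - 25 = -40$)
$w{\left(d \right)} = 3 + \frac{11 d}{2}$
$y{\left(U \right)} = 3 + U + \frac{11 \left(-40 + U\right)}{2 \left(-7 + U\right)}$ ($y{\left(U \right)} = \left(3 + \frac{11 \frac{U - 40}{U - 7}}{2}\right) + U = \left(3 + \frac{11 \frac{-40 + U}{-7 + U}}{2}\right) + U = \left(3 + \frac{11 \left(-40 + U\right)}{2 \left(-7 + U\right)}\right) + U = 3 + U + \frac{11 \left(-40 + U\right)}{2 \left(-7 + U\right)}$)
$\frac{1}{y{\left(-313 \right)} - 1988} = \frac{1}{\frac{-241 + \left(-313\right)^{2} + \frac{3}{2} \left(-313\right)}{-7 - 313} - 1988} = \frac{1}{\frac{-241 + 97969 - \frac{939}{2}}{-320} - 1988} = \frac{1}{\left(- \frac{1}{320}\right) \frac{194517}{2} - 1988} = \frac{1}{- \frac{194517}{640} - 1988} = \frac{1}{- \frac{1466837}{640}} = - \frac{640}{1466837}$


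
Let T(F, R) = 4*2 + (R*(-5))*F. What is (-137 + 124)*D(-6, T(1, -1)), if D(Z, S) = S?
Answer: -169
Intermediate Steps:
T(F, R) = 8 - 5*F*R (T(F, R) = 8 + (-5*R)*F = 8 - 5*F*R)
(-137 + 124)*D(-6, T(1, -1)) = (-137 + 124)*(8 - 5*1*(-1)) = -13*(8 + 5) = -13*13 = -169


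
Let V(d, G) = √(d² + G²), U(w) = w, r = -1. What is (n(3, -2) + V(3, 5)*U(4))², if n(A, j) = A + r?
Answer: 548 + 16*√34 ≈ 641.29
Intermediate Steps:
n(A, j) = -1 + A (n(A, j) = A - 1 = -1 + A)
V(d, G) = √(G² + d²)
(n(3, -2) + V(3, 5)*U(4))² = ((-1 + 3) + √(5² + 3²)*4)² = (2 + √(25 + 9)*4)² = (2 + √34*4)² = (2 + 4*√34)²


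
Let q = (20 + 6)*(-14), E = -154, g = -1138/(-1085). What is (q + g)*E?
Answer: 8663644/155 ≈ 55895.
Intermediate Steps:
g = 1138/1085 (g = -1138*(-1/1085) = 1138/1085 ≈ 1.0488)
q = -364 (q = 26*(-14) = -364)
(q + g)*E = (-364 + 1138/1085)*(-154) = -393802/1085*(-154) = 8663644/155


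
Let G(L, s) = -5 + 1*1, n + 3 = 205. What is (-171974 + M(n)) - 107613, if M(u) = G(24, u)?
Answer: -279591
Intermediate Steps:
n = 202 (n = -3 + 205 = 202)
G(L, s) = -4 (G(L, s) = -5 + 1 = -4)
M(u) = -4
(-171974 + M(n)) - 107613 = (-171974 - 4) - 107613 = -171978 - 107613 = -279591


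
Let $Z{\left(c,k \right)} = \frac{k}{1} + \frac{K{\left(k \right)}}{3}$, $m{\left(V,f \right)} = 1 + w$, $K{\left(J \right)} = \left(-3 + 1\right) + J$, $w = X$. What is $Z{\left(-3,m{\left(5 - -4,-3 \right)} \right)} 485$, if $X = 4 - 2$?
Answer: $\frac{4850}{3} \approx 1616.7$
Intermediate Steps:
$X = 2$ ($X = 4 - 2 = 2$)
$w = 2$
$K{\left(J \right)} = -2 + J$
$m{\left(V,f \right)} = 3$ ($m{\left(V,f \right)} = 1 + 2 = 3$)
$Z{\left(c,k \right)} = - \frac{2}{3} + \frac{4 k}{3}$ ($Z{\left(c,k \right)} = \frac{k}{1} + \frac{-2 + k}{3} = k 1 + \left(-2 + k\right) \frac{1}{3} = k + \left(- \frac{2}{3} + \frac{k}{3}\right) = - \frac{2}{3} + \frac{4 k}{3}$)
$Z{\left(-3,m{\left(5 - -4,-3 \right)} \right)} 485 = \left(- \frac{2}{3} + \frac{4}{3} \cdot 3\right) 485 = \left(- \frac{2}{3} + 4\right) 485 = \frac{10}{3} \cdot 485 = \frac{4850}{3}$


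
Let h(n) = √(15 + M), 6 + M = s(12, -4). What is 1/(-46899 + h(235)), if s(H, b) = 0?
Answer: -1/46896 ≈ -2.1324e-5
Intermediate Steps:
M = -6 (M = -6 + 0 = -6)
h(n) = 3 (h(n) = √(15 - 6) = √9 = 3)
1/(-46899 + h(235)) = 1/(-46899 + 3) = 1/(-46896) = -1/46896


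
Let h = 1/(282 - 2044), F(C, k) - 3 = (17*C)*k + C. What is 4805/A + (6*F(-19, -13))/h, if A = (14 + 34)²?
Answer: -101889040699/2304 ≈ -4.4223e+7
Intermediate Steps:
F(C, k) = 3 + C + 17*C*k (F(C, k) = 3 + ((17*C)*k + C) = 3 + (17*C*k + C) = 3 + (C + 17*C*k) = 3 + C + 17*C*k)
A = 2304 (A = 48² = 2304)
h = -1/1762 (h = 1/(-1762) = -1/1762 ≈ -0.00056754)
4805/A + (6*F(-19, -13))/h = 4805/2304 + (6*(3 - 19 + 17*(-19)*(-13)))/(-1/1762) = 4805*(1/2304) + (6*(3 - 19 + 4199))*(-1762) = 4805/2304 + (6*4183)*(-1762) = 4805/2304 + 25098*(-1762) = 4805/2304 - 44222676 = -101889040699/2304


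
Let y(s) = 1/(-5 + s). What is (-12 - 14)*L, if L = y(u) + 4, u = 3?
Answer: -91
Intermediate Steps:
L = 7/2 (L = 1/(-5 + 3) + 4 = 1/(-2) + 4 = -½ + 4 = 7/2 ≈ 3.5000)
(-12 - 14)*L = (-12 - 14)*(7/2) = -26*7/2 = -91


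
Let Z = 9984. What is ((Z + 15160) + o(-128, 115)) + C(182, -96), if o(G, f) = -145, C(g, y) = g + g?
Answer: 25363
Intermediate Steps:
C(g, y) = 2*g
((Z + 15160) + o(-128, 115)) + C(182, -96) = ((9984 + 15160) - 145) + 2*182 = (25144 - 145) + 364 = 24999 + 364 = 25363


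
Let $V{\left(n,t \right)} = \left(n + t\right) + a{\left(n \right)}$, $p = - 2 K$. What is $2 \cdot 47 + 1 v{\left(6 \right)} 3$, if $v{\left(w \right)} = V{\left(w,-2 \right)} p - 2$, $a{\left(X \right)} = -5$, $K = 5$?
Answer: $118$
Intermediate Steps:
$p = -10$ ($p = \left(-2\right) 5 = -10$)
$V{\left(n,t \right)} = -5 + n + t$ ($V{\left(n,t \right)} = \left(n + t\right) - 5 = -5 + n + t$)
$v{\left(w \right)} = 68 - 10 w$ ($v{\left(w \right)} = \left(-5 + w - 2\right) \left(-10\right) - 2 = \left(-7 + w\right) \left(-10\right) - 2 = \left(70 - 10 w\right) - 2 = 68 - 10 w$)
$2 \cdot 47 + 1 v{\left(6 \right)} 3 = 2 \cdot 47 + 1 \left(68 - 60\right) 3 = 94 + 1 \left(68 - 60\right) 3 = 94 + 1 \cdot 8 \cdot 3 = 94 + 8 \cdot 3 = 94 + 24 = 118$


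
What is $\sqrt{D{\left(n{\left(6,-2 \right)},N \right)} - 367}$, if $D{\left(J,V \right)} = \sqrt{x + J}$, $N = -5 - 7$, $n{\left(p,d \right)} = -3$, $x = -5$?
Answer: $\sqrt{-367 + 2 i \sqrt{2}} \approx 0.07382 + 19.157 i$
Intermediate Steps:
$N = -12$ ($N = -5 - 7 = -12$)
$D{\left(J,V \right)} = \sqrt{-5 + J}$
$\sqrt{D{\left(n{\left(6,-2 \right)},N \right)} - 367} = \sqrt{\sqrt{-5 - 3} - 367} = \sqrt{\sqrt{-8} - 367} = \sqrt{2 i \sqrt{2} - 367} = \sqrt{-367 + 2 i \sqrt{2}}$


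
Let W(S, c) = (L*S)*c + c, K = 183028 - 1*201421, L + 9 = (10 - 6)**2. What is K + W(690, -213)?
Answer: -1047396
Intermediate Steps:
L = 7 (L = -9 + (10 - 6)**2 = -9 + 4**2 = -9 + 16 = 7)
K = -18393 (K = 183028 - 201421 = -18393)
W(S, c) = c + 7*S*c (W(S, c) = (7*S)*c + c = 7*S*c + c = c + 7*S*c)
K + W(690, -213) = -18393 - 213*(1 + 7*690) = -18393 - 213*(1 + 4830) = -18393 - 213*4831 = -18393 - 1029003 = -1047396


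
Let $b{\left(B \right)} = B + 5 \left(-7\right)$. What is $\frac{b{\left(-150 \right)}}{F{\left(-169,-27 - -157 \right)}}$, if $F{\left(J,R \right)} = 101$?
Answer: $- \frac{185}{101} \approx -1.8317$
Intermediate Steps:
$b{\left(B \right)} = -35 + B$ ($b{\left(B \right)} = B - 35 = -35 + B$)
$\frac{b{\left(-150 \right)}}{F{\left(-169,-27 - -157 \right)}} = \frac{-35 - 150}{101} = \left(-185\right) \frac{1}{101} = - \frac{185}{101}$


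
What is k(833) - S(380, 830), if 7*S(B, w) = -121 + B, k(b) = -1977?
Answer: -2014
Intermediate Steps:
S(B, w) = -121/7 + B/7 (S(B, w) = (-121 + B)/7 = -121/7 + B/7)
k(833) - S(380, 830) = -1977 - (-121/7 + (⅐)*380) = -1977 - (-121/7 + 380/7) = -1977 - 1*37 = -1977 - 37 = -2014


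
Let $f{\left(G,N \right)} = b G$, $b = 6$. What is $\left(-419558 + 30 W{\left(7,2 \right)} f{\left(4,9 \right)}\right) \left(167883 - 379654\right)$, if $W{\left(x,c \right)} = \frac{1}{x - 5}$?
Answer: $88773979658$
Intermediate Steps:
$W{\left(x,c \right)} = \frac{1}{-5 + x}$
$f{\left(G,N \right)} = 6 G$
$\left(-419558 + 30 W{\left(7,2 \right)} f{\left(4,9 \right)}\right) \left(167883 - 379654\right) = \left(-419558 + \frac{30}{-5 + 7} \cdot 6 \cdot 4\right) \left(167883 - 379654\right) = \left(-419558 + \frac{30}{2} \cdot 24\right) \left(-211771\right) = \left(-419558 + 30 \cdot \frac{1}{2} \cdot 24\right) \left(-211771\right) = \left(-419558 + 15 \cdot 24\right) \left(-211771\right) = \left(-419558 + 360\right) \left(-211771\right) = \left(-419198\right) \left(-211771\right) = 88773979658$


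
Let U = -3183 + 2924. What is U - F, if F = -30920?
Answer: 30661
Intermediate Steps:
U = -259
U - F = -259 - 1*(-30920) = -259 + 30920 = 30661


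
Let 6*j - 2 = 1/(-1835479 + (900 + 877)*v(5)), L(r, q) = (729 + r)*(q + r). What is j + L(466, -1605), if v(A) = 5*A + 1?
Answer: -4870786549319/3578554 ≈ -1.3611e+6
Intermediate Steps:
v(A) = 1 + 5*A
j = 1192851/3578554 (j = ⅓ + 1/(6*(-1835479 + (900 + 877)*(1 + 5*5))) = ⅓ + 1/(6*(-1835479 + 1777*(1 + 25))) = ⅓ + 1/(6*(-1835479 + 1777*26)) = ⅓ + 1/(6*(-1835479 + 46202)) = ⅓ + (⅙)/(-1789277) = ⅓ + (⅙)*(-1/1789277) = ⅓ - 1/10735662 = 1192851/3578554 ≈ 0.33333)
j + L(466, -1605) = 1192851/3578554 + (466² + 729*(-1605) + 729*466 - 1605*466) = 1192851/3578554 + (217156 - 1170045 + 339714 - 747930) = 1192851/3578554 - 1361105 = -4870786549319/3578554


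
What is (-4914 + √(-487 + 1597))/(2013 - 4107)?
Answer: 819/349 - √1110/2094 ≈ 2.3308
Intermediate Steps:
(-4914 + √(-487 + 1597))/(2013 - 4107) = (-4914 + √1110)/(-2094) = (-4914 + √1110)*(-1/2094) = 819/349 - √1110/2094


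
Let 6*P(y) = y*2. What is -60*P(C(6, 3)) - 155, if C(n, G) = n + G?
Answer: -335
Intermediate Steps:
C(n, G) = G + n
P(y) = y/3 (P(y) = (y*2)/6 = (2*y)/6 = y/3)
-60*P(C(6, 3)) - 155 = -20*(3 + 6) - 155 = -20*9 - 155 = -60*3 - 155 = -180 - 155 = -335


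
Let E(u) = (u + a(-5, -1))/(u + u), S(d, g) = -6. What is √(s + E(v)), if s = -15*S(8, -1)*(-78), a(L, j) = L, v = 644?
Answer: 3*I*√323471218/644 ≈ 83.782*I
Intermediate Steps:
E(u) = (-5 + u)/(2*u) (E(u) = (u - 5)/(u + u) = (-5 + u)/((2*u)) = (-5 + u)*(1/(2*u)) = (-5 + u)/(2*u))
s = -7020 (s = -15*(-6)*(-78) = 90*(-78) = -7020)
√(s + E(v)) = √(-7020 + (½)*(-5 + 644)/644) = √(-7020 + (½)*(1/644)*639) = √(-7020 + 639/1288) = √(-9041121/1288) = 3*I*√323471218/644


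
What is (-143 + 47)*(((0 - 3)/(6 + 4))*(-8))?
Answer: -1152/5 ≈ -230.40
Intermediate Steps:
(-143 + 47)*(((0 - 3)/(6 + 4))*(-8)) = -96*(-3/10)*(-8) = -96*(-3*⅒)*(-8) = -(-144)*(-8)/5 = -96*12/5 = -1152/5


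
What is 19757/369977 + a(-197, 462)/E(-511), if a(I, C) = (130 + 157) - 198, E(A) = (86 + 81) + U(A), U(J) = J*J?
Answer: 5195194969/96670550376 ≈ 0.053741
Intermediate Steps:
U(J) = J**2
E(A) = 167 + A**2 (E(A) = (86 + 81) + A**2 = 167 + A**2)
a(I, C) = 89 (a(I, C) = 287 - 198 = 89)
19757/369977 + a(-197, 462)/E(-511) = 19757/369977 + 89/(167 + (-511)**2) = 19757*(1/369977) + 89/(167 + 261121) = 19757/369977 + 89/261288 = 5195194969/96670550376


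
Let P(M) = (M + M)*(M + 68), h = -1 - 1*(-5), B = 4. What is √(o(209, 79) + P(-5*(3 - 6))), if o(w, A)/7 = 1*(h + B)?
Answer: √2546 ≈ 50.458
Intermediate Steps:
h = 4 (h = -1 + 5 = 4)
o(w, A) = 56 (o(w, A) = 7*(1*(4 + 4)) = 7*(1*8) = 7*8 = 56)
P(M) = 2*M*(68 + M) (P(M) = (2*M)*(68 + M) = 2*M*(68 + M))
√(o(209, 79) + P(-5*(3 - 6))) = √(56 + 2*(-5*(3 - 6))*(68 - 5*(3 - 6))) = √(56 + 2*(-5*(-3))*(68 - 5*(-3))) = √(56 + 2*15*(68 + 15)) = √(56 + 2*15*83) = √(56 + 2490) = √2546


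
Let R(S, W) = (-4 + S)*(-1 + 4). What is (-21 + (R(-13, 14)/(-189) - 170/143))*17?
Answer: -3356956/9009 ≈ -372.62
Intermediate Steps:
R(S, W) = -12 + 3*S (R(S, W) = (-4 + S)*3 = -12 + 3*S)
(-21 + (R(-13, 14)/(-189) - 170/143))*17 = (-21 + ((-12 + 3*(-13))/(-189) - 170/143))*17 = (-21 + ((-12 - 39)*(-1/189) - 170*1/143))*17 = (-21 + (-51*(-1/189) - 170/143))*17 = (-21 + (17/63 - 170/143))*17 = (-21 - 8279/9009)*17 = -197468/9009*17 = -3356956/9009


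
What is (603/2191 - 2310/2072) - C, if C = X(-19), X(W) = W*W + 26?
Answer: -125763987/324268 ≈ -387.84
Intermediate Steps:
X(W) = 26 + W**2 (X(W) = W**2 + 26 = 26 + W**2)
C = 387 (C = 26 + (-19)**2 = 26 + 361 = 387)
(603/2191 - 2310/2072) - C = (603/2191 - 2310/2072) - 1*387 = (603*(1/2191) - 2310*1/2072) - 387 = (603/2191 - 165/148) - 387 = -272271/324268 - 387 = -125763987/324268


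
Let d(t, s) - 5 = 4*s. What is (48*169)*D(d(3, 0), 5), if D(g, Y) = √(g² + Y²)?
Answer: 40560*√2 ≈ 57361.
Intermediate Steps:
d(t, s) = 5 + 4*s
D(g, Y) = √(Y² + g²)
(48*169)*D(d(3, 0), 5) = (48*169)*√(5² + (5 + 4*0)²) = 8112*√(25 + (5 + 0)²) = 8112*√(25 + 5²) = 8112*√(25 + 25) = 8112*√50 = 8112*(5*√2) = 40560*√2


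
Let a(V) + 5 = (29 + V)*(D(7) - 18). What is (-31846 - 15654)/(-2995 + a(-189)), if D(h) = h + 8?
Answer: 2375/126 ≈ 18.849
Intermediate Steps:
D(h) = 8 + h
a(V) = -92 - 3*V (a(V) = -5 + (29 + V)*((8 + 7) - 18) = -5 + (29 + V)*(15 - 18) = -5 + (29 + V)*(-3) = -5 + (-87 - 3*V) = -92 - 3*V)
(-31846 - 15654)/(-2995 + a(-189)) = (-31846 - 15654)/(-2995 + (-92 - 3*(-189))) = -47500/(-2995 + (-92 + 567)) = -47500/(-2995 + 475) = -47500/(-2520) = -47500*(-1/2520) = 2375/126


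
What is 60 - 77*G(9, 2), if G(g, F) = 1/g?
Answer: 463/9 ≈ 51.444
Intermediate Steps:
60 - 77*G(9, 2) = 60 - 77/9 = 463/9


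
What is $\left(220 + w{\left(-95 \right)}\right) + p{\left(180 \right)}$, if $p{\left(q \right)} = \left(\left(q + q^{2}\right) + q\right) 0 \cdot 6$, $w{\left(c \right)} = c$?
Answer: $125$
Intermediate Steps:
$p{\left(q \right)} = 0$ ($p{\left(q \right)} = \left(q^{2} + 2 q\right) 0 \cdot 6 = 0 \cdot 6 = 0$)
$\left(220 + w{\left(-95 \right)}\right) + p{\left(180 \right)} = \left(220 - 95\right) + 0 = 125 + 0 = 125$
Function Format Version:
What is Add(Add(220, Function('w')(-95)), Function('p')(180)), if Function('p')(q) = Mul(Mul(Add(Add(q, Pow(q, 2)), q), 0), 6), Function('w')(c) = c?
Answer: 125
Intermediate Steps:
Function('p')(q) = 0 (Function('p')(q) = Mul(Mul(Add(Pow(q, 2), Mul(2, q)), 0), 6) = Mul(0, 6) = 0)
Add(Add(220, Function('w')(-95)), Function('p')(180)) = Add(Add(220, -95), 0) = Add(125, 0) = 125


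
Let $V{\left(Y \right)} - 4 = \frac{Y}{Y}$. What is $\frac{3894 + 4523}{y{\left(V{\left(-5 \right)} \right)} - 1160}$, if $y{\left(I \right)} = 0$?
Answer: $- \frac{8417}{1160} \approx -7.256$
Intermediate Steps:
$V{\left(Y \right)} = 5$ ($V{\left(Y \right)} = 4 + \frac{Y}{Y} = 4 + 1 = 5$)
$\frac{3894 + 4523}{y{\left(V{\left(-5 \right)} \right)} - 1160} = \frac{3894 + 4523}{0 - 1160} = \frac{8417}{-1160} = 8417 \left(- \frac{1}{1160}\right) = - \frac{8417}{1160}$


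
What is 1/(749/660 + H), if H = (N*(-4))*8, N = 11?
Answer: -660/231571 ≈ -0.0028501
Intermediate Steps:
H = -352 (H = (11*(-4))*8 = -44*8 = -352)
1/(749/660 + H) = 1/(749/660 - 352) = 1/(-231571/660) = -660/231571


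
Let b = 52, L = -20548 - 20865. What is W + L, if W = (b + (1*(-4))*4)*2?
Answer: -41341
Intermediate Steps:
L = -41413
W = 72 (W = (52 + (1*(-4))*4)*2 = (52 - 4*4)*2 = (52 - 16)*2 = 36*2 = 72)
W + L = 72 - 41413 = -41341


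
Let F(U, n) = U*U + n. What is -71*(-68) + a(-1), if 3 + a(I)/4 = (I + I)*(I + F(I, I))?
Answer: 4824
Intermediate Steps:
F(U, n) = n + U² (F(U, n) = U² + n = n + U²)
a(I) = -12 + 8*I*(I² + 2*I) (a(I) = -12 + 4*((I + I)*(I + (I + I²))) = -12 + 4*((2*I)*(I² + 2*I)) = -12 + 4*(2*I*(I² + 2*I)) = -12 + 8*I*(I² + 2*I))
-71*(-68) + a(-1) = -71*(-68) + (-12 + 8*(-1)³ + 16*(-1)²) = 4828 + (-12 + 8*(-1) + 16*1) = 4828 + (-12 - 8 + 16) = 4828 - 4 = 4824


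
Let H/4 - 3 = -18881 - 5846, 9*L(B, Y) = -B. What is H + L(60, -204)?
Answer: -296708/3 ≈ -98903.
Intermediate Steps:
L(B, Y) = -B/9 (L(B, Y) = (-B)/9 = -B/9)
H = -98896 (H = 12 + 4*(-18881 - 5846) = 12 + 4*(-24727) = 12 - 98908 = -98896)
H + L(60, -204) = -98896 - 1/9*60 = -98896 - 20/3 = -296708/3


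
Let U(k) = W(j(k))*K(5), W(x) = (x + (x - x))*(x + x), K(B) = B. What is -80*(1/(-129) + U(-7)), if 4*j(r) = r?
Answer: -315970/129 ≈ -2449.4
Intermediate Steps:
j(r) = r/4
W(x) = 2*x**2 (W(x) = (x + 0)*(2*x) = x*(2*x) = 2*x**2)
U(k) = 5*k**2/8 (U(k) = (2*(k/4)**2)*5 = (2*(k**2/16))*5 = (k**2/8)*5 = 5*k**2/8)
-80*(1/(-129) + U(-7)) = -80*(1/(-129) + (5/8)*(-7)**2) = -80*(-1/129 + (5/8)*49) = -80*(-1/129 + 245/8) = -80*31597/1032 = -315970/129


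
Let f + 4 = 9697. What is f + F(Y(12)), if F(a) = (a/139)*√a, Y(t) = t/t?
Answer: 1347328/139 ≈ 9693.0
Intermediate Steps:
Y(t) = 1
F(a) = a^(3/2)/139 (F(a) = (a*(1/139))*√a = (a/139)*√a = a^(3/2)/139)
f = 9693 (f = -4 + 9697 = 9693)
f + F(Y(12)) = 9693 + 1^(3/2)/139 = 9693 + (1/139)*1 = 9693 + 1/139 = 1347328/139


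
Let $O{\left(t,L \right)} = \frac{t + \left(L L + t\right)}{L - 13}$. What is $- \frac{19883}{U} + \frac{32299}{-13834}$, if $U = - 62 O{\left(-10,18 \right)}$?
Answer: $\frac{383267779}{130371616} \approx 2.9398$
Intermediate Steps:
$O{\left(t,L \right)} = \frac{L^{2} + 2 t}{-13 + L}$ ($O{\left(t,L \right)} = \frac{t + \left(L^{2} + t\right)}{-13 + L} = \frac{t + \left(t + L^{2}\right)}{-13 + L} = \frac{L^{2} + 2 t}{-13 + L}$)
$U = - \frac{18848}{5}$ ($U = - 62 \frac{18^{2} + 2 \left(-10\right)}{-13 + 18} = - 62 \frac{324 - 20}{5} = - 62 \cdot \frac{1}{5} \cdot 304 = \left(-62\right) \frac{304}{5} = - \frac{18848}{5} \approx -3769.6$)
$- \frac{19883}{U} + \frac{32299}{-13834} = - \frac{19883}{- \frac{18848}{5}} + \frac{32299}{-13834} = \left(-19883\right) \left(- \frac{5}{18848}\right) + 32299 \left(- \frac{1}{13834}\right) = \frac{99415}{18848} - \frac{32299}{13834} = \frac{383267779}{130371616}$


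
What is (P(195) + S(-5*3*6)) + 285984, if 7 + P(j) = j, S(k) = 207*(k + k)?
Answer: 248912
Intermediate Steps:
S(k) = 414*k (S(k) = 207*(2*k) = 414*k)
P(j) = -7 + j
(P(195) + S(-5*3*6)) + 285984 = ((-7 + 195) + 414*(-5*3*6)) + 285984 = (188 + 414*(-15*6)) + 285984 = (188 + 414*(-90)) + 285984 = (188 - 37260) + 285984 = -37072 + 285984 = 248912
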